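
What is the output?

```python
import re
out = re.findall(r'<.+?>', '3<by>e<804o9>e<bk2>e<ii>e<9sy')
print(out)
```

['<by>', '<804o9>', '<bk2>', '<ii>']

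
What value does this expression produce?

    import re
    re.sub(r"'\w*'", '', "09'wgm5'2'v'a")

'092a'

Matches: at [2:8] → "'wgm5'"; at [9:12] → "'v'".
Every occurrence is swapped for ''.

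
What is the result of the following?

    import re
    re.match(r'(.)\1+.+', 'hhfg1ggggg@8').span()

`\1` is not a pattern — it's the concrete string captured by group 1, re-applied verbatim.
`match` is anchored at position 0; if the pattern doesn't fit there, it returns None.
The match spans [0:12] → 'hhfg1ggggg@8'.
Captured: group 1 = 'h'.

(0, 12)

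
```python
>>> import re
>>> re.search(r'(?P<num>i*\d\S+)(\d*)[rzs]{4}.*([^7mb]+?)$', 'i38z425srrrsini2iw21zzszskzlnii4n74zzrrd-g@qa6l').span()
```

The match spans [0:47] → 'i38z425srrrsini2iw21zzszskzlnii4n74zzrrd-g@qa6l'.

(0, 47)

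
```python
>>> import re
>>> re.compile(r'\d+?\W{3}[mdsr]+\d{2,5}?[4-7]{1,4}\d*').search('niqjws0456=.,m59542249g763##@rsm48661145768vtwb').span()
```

The pattern matches one or more of a digit (lazy), then exactly 3 of a non-word character, then one or more of one of [mdsr]; then 2 to 5 of a digit (lazy), then 1 to 4 of a character in [4-7]; then zero or more of a digit.
The match spans [6:22] → '0456=.,m59542249'.

(6, 22)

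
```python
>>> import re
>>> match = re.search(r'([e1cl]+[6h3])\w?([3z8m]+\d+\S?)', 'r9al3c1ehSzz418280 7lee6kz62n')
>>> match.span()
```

(5, 18)

The pattern matches one or more of one of [e1cl], then one of [6h3] (captured); then optionally a word character; then one or more of one of [3z8m], then one or more of a digit, then optionally a non-whitespace character (captured).
Unlike `match`, `search` isn't anchored — it looks for the pattern anywhere in the string.
The match spans [5:18] → 'c1ehSzz418280'.
Captured: group 1 = 'c1eh', group 2 = 'zz418280'.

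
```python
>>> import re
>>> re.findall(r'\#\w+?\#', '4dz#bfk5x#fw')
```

['#bfk5x#']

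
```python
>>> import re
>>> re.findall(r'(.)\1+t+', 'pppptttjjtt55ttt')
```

['p', 'j', '5']

`\1` is not a pattern — it's the concrete string captured by group 1, re-applied verbatim.
Walking the string: at [0:7] match 'ppppttt', group 1 = 'p'; at [7:11] match 'jjtt', group 1 = 'j'; at [11:16] match '55ttt', group 1 = '5'.
Because there's exactly one group, `findall` drops the full match and keeps group 1 from each hit.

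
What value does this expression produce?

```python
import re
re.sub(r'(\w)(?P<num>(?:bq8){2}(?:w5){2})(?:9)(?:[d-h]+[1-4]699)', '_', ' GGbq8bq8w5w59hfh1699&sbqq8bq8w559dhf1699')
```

' G_&sbqq8bq8w559dhf1699'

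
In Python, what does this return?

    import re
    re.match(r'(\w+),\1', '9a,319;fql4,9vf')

None

`\1` has to match the exact text group 1 already captured.
`re.match` won't scan ahead — the pattern has to work from the very first character.
Here position 0 doesn't satisfy it, so the call returns None.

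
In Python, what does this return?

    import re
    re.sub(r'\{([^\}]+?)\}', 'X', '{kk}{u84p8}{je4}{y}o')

'XXXXo'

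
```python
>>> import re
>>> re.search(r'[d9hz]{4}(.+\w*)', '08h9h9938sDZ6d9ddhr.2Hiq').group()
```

'h9h9938sDZ6d9ddhr.2Hiq'

Pattern: exactly 4 of one of [d9hz]; then one or more of any character, then zero or more of a word character (captured).
The match spans [2:24] → 'h9h9938sDZ6d9ddhr.2Hiq'.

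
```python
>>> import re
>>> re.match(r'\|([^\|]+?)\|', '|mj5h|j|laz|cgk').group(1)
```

'mj5h'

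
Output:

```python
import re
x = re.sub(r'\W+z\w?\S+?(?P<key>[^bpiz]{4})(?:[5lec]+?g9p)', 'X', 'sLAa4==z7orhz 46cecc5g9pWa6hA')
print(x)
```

sLAa4XWa6hA

Pattern: one or more of a non-word character; then the literal 'z', then optionally a word character, then one or more of a non-whitespace character (lazy); then exactly 4 of any character except [bpiz] (captured as 'key'); then one or more of one of [5lec] (lazy), then the literal 'g9p' (non-capturing group).
Matches: at [5:24] → '==z7orhz 46cecc5g9p'.
`sub` substitutes 'X' at each match site.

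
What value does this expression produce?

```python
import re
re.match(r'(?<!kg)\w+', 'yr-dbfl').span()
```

The negative lookaround is zero-width — it rules out positions where the adjacent text would match, without consuming anything.
`re.match` won't scan ahead — the pattern has to work from the very first character.
The match spans [0:2] → 'yr'.

(0, 2)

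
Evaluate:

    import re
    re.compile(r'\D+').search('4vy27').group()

The pattern matches one or more of a non-digit.
`search` walks the string left to right and returns the first match it finds.
The match spans [1:3] → 'vy'.

'vy'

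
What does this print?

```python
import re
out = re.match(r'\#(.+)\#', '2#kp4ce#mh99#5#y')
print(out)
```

None

`re.match` only tries the pattern at the start of the string.
Here the pattern fails at index 0, so the call returns None.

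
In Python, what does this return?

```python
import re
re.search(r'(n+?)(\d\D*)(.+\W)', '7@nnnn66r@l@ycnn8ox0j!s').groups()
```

('nnnn', '6', '6r@l@ycnn8ox0j!')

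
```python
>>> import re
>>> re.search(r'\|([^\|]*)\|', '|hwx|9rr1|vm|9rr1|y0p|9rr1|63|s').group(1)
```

`re.search` tries every starting position until one works.
The match spans [0:5] → '|hwx|'.
Captured: group 1 = 'hwx'.

'hwx'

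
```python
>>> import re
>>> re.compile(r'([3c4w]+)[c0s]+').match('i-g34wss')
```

`match` is anchored at position 0; if the pattern doesn't fit there, it returns None.
Here the pattern fails at index 0, so the call returns None.

None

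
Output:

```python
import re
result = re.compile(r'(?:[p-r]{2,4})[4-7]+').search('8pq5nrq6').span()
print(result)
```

(1, 4)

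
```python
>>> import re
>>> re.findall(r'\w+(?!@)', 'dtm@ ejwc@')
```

['dt', 'ejw']

`(?!…)`/`(?<!…)` only lets a position through if the neighbouring text does NOT match; no characters are consumed.
Matches: at [0:2] → 'dt'; at [5:8] → 'ejw'.
No capturing groups, so `findall` returns the 2 full match strings.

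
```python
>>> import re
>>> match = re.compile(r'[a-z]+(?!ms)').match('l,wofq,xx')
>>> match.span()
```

(0, 1)

The negative lookahead/lookbehind blocks any match where the forbidden context is present.
With `match`, the pattern is implicitly anchored at the beginning.
The match spans [0:1] → 'l'.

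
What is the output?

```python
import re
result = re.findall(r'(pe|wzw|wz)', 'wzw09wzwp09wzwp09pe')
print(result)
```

['wzw', 'wzw', 'wzw', 'pe']

Alternation tries branches left to right and keeps the first one that lets the overall match succeed at that position.
Walking the string: at [0:3] match 'wzw', group 1 = 'wzw'; at [5:8] match 'wzw', group 1 = 'wzw'; at [11:14] match 'wzw', group 1 = 'wzw'; at [17:19] match 'pe', group 1 = 'pe'.
Because there's exactly one group, `findall` drops the full match and keeps group 1 from each hit.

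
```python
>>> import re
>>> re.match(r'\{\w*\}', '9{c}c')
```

`match` is anchored at position 0; if the pattern doesn't fit there, it returns None.
Here the string doesn't start with a match, so the call returns None.

None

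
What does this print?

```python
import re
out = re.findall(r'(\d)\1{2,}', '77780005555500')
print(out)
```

A backreference is literal: `\1` must see the identical characters the first group matched.
`findall` collects group 1 from each match (3 total).

['7', '0', '5']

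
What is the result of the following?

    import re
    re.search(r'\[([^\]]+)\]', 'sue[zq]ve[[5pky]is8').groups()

('zq',)

`re.search` scans for the first position where the pattern succeeds.
The match spans [3:7] → '[zq]'.
Captured: group 1 = 'zq'.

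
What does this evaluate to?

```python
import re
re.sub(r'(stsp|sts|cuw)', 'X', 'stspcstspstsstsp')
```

'XcXXX'

Branches in `(...|...)` are attempted left-to-right; the first branch that allows the whole pattern to succeed is taken.
Every occurrence is swapped for 'X'.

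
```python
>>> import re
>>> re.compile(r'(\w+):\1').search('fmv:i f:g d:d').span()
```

After group 1 captures some text, `\1` only succeeds where that same text appears again.
`re.search` tries every starting position until one works.
The match spans [10:13] → 'd:d'.
Captured: group 1 = 'd'.

(10, 13)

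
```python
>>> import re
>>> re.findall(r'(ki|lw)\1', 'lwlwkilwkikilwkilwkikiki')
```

['lw', 'ki', 'ki']

After group 1 captures some text, `\1` only succeeds where that same text appears again.
Matches: at [0:4] match 'lwlw', group 1 = 'lw'; at [8:12] match 'kiki', group 1 = 'ki'; at [18:22] match 'kiki', group 1 = 'ki'.
With a single group, `findall` returns only what that group captured — 3 items.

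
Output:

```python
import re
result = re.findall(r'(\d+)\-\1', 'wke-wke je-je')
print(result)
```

[]

`\1` is not a pattern — it's the concrete string captured by group 1, re-applied verbatim.
`findall` collects group 1 from each match (0 total).
Nothing in the string satisfies the pattern, so the list is empty.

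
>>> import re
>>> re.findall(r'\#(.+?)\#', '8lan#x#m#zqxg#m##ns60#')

Walking the string: at [4:7] match '#x#', group 1 = 'x'; at [8:14] match '#zqxg#', group 1 = 'zqxg'; at [15:22] match '##ns60#', group 1 = '#ns60'.
With a single group, `findall` returns only what that group captured — 3 items.

['x', 'zqxg', '#ns60']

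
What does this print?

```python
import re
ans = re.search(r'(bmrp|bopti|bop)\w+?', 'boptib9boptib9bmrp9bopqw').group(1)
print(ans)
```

bopti

Branches in `(...|...)` are attempted left-to-right; the first branch that allows the whole pattern to succeed is taken.
`search` walks the string left to right and returns the first match it finds.
The match spans [0:6] → 'boptib'.
Captured: group 1 = 'bopti'.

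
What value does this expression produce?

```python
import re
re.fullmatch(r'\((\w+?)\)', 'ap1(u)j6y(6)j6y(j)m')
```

`re.fullmatch` is like wrapping the pattern in `^…$` (in single-line mode).
Here there's no way to consume every character, so the call returns None.

None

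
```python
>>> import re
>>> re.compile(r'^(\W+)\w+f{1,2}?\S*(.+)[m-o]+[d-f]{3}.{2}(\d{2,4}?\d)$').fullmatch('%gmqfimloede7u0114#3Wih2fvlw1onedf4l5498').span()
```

This matches anchored at the start of the string; then one or more of a non-word character (captured); then one or more of a word character, then 1 to 2 of a literal 'f' (lazy), then zero or more of a non-whitespace character; then one or more of any character (captured); then one or more of a character in [m-o], then exactly 3 of a character in [d-f], then exactly 2 of any character; then 2 to 4 of a digit (lazy), then a digit (captured); then anchored at the end.
`re.fullmatch` requires the pattern to consume the entire string.
The match spans [0:40] → '%gmqfimloede7u0114#3Wih2fvlw1onedf4l5498'.
Captured: group 1 = '%', group 2 = 'o', group 3 = '5498'.

(0, 40)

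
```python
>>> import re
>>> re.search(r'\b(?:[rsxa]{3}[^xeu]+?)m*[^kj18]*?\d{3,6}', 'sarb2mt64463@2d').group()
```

'sarb2mt64463'

This matches a word boundary (`\b`, zero-width); then exactly 3 of one of [rsxa], then one or more of any character except [xeu] (lazy) (non-capturing group); then zero or more of a literal 'm', then zero or more of any character except [kj18] (lazy), then 3 to 6 of a digit.
`re.search` tries every starting position until one works.
The match spans [0:12] → 'sarb2mt64463'.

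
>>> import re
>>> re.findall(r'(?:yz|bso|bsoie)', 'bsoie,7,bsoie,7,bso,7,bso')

`|` is ordered: at each position the engine commits to the first alternative that works.
Matches: at [0:3] → 'bso'; at [8:11] → 'bso'; at [16:19] → 'bso'; at [22:25] → 'bso'.
`findall` yields the raw match text (4 of them) because the pattern has no groups.

['bso', 'bso', 'bso', 'bso']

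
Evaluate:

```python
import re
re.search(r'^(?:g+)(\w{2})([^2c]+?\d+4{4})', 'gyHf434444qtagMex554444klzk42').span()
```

(0, 10)

The pattern matches anchored at the start of the string; then one or more of a literal 'g' (non-capturing group); then exactly 2 of a word character (captured); then one or more of any character except [2c] (lazy), then one or more of a digit, then exactly 4 of a literal '4' (captured).
`search` walks the string left to right and returns the first match it finds.
The match spans [0:10] → 'gyHf434444'.
Captured: group 1 = 'yH', group 2 = 'f434444'.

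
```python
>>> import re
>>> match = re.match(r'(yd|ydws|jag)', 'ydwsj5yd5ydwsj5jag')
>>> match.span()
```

Alternation isn't longest-match — the leftmost alternative that fits at this position is chosen.
`match` is anchored at position 0; if the pattern doesn't fit there, it returns None.
The match spans [0:2] → 'yd'.
Captured: group 1 = 'yd'.

(0, 2)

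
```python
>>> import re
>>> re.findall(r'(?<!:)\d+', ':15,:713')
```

['5', '13']

`(?!…)`/`(?<!…)` only lets a position through if the neighbouring text does NOT match; no characters are consumed.
Matches: at [2:3] → '5'; at [6:8] → '13'.
`findall` yields the raw match text (2 of them) because the pattern has no groups.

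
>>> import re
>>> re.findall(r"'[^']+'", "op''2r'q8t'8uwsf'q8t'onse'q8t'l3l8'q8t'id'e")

["'2r'", "'8uwsf'", "'onse'", "'l3l8'", "'id'"]

Scanning left to right: at [3:7] → "'2r'"; at [10:17] → "'8uwsf'"; at [20:26] → "'onse'"; at [29:35] → "'l3l8'"; at [38:42] → "'id'".
Since nothing is captured, `findall` lists the 5 matched substrings directly.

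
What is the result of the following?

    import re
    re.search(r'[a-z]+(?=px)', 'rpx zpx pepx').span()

Lookahead/lookbehind check context without consuming it, so the matched span excludes the asserted characters.
`search` walks the string left to right and returns the first match it finds.
The match spans [0:1] → 'r'.

(0, 1)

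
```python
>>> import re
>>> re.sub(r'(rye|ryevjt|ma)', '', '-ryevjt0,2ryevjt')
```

'-vjt0,2vjt'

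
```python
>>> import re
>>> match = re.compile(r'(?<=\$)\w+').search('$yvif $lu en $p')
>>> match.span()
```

(1, 5)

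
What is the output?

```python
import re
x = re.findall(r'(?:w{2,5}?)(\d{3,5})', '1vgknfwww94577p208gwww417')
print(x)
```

Pattern: 2 to 5 of a literal 'w' (lazy) (non-capturing group); then 3 to 5 of a digit (captured).
Because there's exactly one group, `findall` drops the full match and keeps group 1 from each hit.

['94577', '417']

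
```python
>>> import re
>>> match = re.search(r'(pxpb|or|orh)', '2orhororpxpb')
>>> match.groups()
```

('or',)

Alternation isn't longest-match — the leftmost alternative that fits at this position is chosen.
`re.search` scans for the first position where the pattern succeeds.
The match spans [1:3] → 'or'.
Captured: group 1 = 'or'.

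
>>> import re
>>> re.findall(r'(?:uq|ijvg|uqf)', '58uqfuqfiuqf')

['uq', 'uq', 'uq']

The regex engine tests alternatives in the order written; an earlier branch that matches wins even if a later one would match more.
Matches: at [2:4] → 'uq'; at [5:7] → 'uq'; at [9:11] → 'uq'.
Since nothing is captured, `findall` lists the 3 matched substrings directly.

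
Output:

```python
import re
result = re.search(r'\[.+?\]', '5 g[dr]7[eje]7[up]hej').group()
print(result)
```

The match spans [3:7] → '[dr]'.

[dr]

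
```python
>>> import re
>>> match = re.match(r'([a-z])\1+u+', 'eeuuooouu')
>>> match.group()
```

'eeuu'

`match` is anchored at position 0; if the pattern doesn't fit there, it returns None.
The match spans [0:4] → 'eeuu'.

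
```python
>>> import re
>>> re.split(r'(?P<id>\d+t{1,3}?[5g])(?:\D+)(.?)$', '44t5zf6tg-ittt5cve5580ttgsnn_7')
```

['44t5zf6tg-ittt5cve', '5580ttg', '7', '']

Pattern: one or more of a digit, then 1 to 3 of a literal 't' (lazy), then one of [5g] (captured as 'id'); then one or more of a non-digit (non-capturing group); then optionally any character (captured); then anchored at the end.
Matches to split on: at [18:30] → '5580ttgsnn_7'.
Because the pattern has a capturing group, `split` also inserts each captured text between the pieces.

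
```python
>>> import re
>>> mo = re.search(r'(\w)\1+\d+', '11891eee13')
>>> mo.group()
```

A backreference is literal: `\1` must see the identical characters the first group matched.
`search` walks the string left to right and returns the first match it finds.
The match spans [0:5] → '11891'.
Captured: group 1 = '1'.

'11891'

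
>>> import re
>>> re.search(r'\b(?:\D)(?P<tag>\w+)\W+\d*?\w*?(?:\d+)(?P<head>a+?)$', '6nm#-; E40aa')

None

Here no position works, so the call returns None.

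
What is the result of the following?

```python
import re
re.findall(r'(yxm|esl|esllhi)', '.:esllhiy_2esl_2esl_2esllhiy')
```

['esl', 'esl', 'esl', 'esl']

Alternation isn't longest-match — the leftmost alternative that fits at this position is chosen.
Walking the string: at [2:5] match 'esl', group 1 = 'esl'; at [11:14] match 'esl', group 1 = 'esl'; at [16:19] match 'esl', group 1 = 'esl'; at [21:24] match 'esl', group 1 = 'esl'.
One capturing group, so `findall` returns just the captured substring from each match — 4 in all.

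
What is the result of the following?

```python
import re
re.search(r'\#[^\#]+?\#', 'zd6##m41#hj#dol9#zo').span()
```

(4, 9)

The match spans [4:9] → '#m41#'.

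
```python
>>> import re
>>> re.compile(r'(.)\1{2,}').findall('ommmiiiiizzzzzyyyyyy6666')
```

`\1` is not a pattern — it's the concrete string captured by group 1, re-applied verbatim.
`findall` collects group 1 from each match (5 total).

['m', 'i', 'z', 'y', '6']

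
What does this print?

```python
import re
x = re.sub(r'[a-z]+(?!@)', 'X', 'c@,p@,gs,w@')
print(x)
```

A negative assertion filters positions out without eating any characters.
Every occurrence is swapped for 'X'.

c@,p@,X,w@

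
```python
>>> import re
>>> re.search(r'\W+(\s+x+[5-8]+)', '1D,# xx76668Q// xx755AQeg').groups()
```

The match spans [2:12] → ',# xx76668'.
Captured: group 1 = ' xx76668'.

(' xx76668',)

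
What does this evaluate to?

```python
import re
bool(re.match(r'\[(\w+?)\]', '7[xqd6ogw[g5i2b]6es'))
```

False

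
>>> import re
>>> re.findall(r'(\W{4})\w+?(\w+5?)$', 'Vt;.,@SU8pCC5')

This matches exactly 4 of a non-word character (captured); then one or more of a word character (lazy); then one or more of a word character, then optionally a literal '5' (captured); then anchored at the end.
Walking the string: at [2:13] match ';.,@SU8pCC5', groups = (';.,@', 'U8pCC5').
Multiple groups make `findall` return tuples — one 2-tuple for the one match.

[(';.,@', 'U8pCC5')]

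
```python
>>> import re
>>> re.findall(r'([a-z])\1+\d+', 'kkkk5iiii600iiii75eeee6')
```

['k', 'i', 'i', 'e']

`\1` has to match the exact text group 1 already captured.
Matches: at [0:5] match 'kkkk5', group 1 = 'k'; at [5:12] match 'iiii600', group 1 = 'i'; at [12:18] match 'iiii75', group 1 = 'i'; at [18:23] match 'eeee6', group 1 = 'e'.
Because there's exactly one group, `findall` drops the full match and keeps group 1 from each hit.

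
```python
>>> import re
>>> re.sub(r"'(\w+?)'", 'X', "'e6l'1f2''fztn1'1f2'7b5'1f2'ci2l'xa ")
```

"X1f2'X1f2X1f2Xxa "

Matches: at [0:5] → "'e6l'"; at [9:16] → "'fztn1'"; at [19:24] → "'7b5'"; at [27:33] → "'ci2l'".
`sub` substitutes 'X' at each match site.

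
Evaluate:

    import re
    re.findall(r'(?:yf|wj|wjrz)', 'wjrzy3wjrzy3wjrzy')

Alternation isn't longest-match — the leftmost alternative that fits at this position is chosen.
Matches: at [0:2] → 'wj'; at [6:8] → 'wj'; at [12:14] → 'wj'.
`findall` yields the raw match text (3 of them) because the pattern has no groups.

['wj', 'wj', 'wj']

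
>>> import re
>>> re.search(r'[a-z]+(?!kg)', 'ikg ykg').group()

'ikg'

`(?!…)`/`(?<!…)` only lets a position through if the neighbouring text does NOT match; no characters are consumed.
`re.search` scans for the first position where the pattern succeeds.
The match spans [0:3] → 'ikg'.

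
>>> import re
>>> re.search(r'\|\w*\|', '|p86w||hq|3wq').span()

`search` walks the string left to right and returns the first match it finds.
The match spans [0:6] → '|p86w|'.

(0, 6)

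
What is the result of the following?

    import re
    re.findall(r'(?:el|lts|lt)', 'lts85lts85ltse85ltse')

['lts', 'lts', 'lts', 'lts']

Branches in `(...|...)` are attempted left-to-right; the first branch that allows the whole pattern to succeed is taken.
Since nothing is captured, `findall` lists the 4 matched substrings directly.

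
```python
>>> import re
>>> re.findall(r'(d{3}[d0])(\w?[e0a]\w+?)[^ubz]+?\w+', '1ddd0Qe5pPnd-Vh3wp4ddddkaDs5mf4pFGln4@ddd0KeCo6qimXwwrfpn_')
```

[('ddd0', 'Qe5'), ('dddd', 'kaD'), ('ddd0', 'KeC')]

This matches exactly 3 of a literal 'd', then one of [d0] (captured); then optionally a word character, then one of [e0a], then one or more of a word character (lazy) (captured); then one or more of any character except [ubz] (lazy), then one or more of a word character.
A non-greedy quantifier consumes as few characters as it can — just enough that the remainder of the pattern still matches from where it stops; whatever follows it matches normally.
Walking the string: at [1:12] match 'ddd0Qe5pPnd', groups = ('ddd0', 'Qe5'); at [19:37] match 'ddddkaDs5mf4pFGln4', groups = ('dddd', 'kaD'); at [38:58] match 'ddd0KeCo6qimXwwrfpn_', groups = ('ddd0', 'KeC').
`findall` packs the 2 group values into a tuple for every match.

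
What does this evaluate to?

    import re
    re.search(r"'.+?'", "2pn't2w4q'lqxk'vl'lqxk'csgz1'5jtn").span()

(3, 10)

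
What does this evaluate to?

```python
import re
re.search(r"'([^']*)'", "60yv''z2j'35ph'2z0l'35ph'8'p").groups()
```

('',)

The match spans [4:6] → "''".
Captured: group 1 = ''.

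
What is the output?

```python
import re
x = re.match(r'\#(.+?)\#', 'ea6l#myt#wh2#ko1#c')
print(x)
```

None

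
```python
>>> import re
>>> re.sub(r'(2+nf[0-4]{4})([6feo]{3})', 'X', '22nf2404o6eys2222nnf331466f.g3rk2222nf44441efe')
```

The pattern matches one or more of a literal '2', then the literal 'nf', then exactly 4 of a character in [0-4] (captured); then exactly 3 of one of [6feo] (captured).
Each match is replaced by 'X'.

'Xys2222nnf331466f.g3rk2222nf44441efe'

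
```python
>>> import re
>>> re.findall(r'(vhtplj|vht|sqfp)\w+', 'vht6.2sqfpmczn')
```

['vht', 'sqfp']

Matches: at [0:4] match 'vht6', group 1 = 'vht'; at [6:14] match 'sqfpmczn', group 1 = 'sqfp'.
One capturing group, so `findall` returns just the captured substring from each match — 2 in all.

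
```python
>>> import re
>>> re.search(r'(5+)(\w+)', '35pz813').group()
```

'5pz813'

This matches one or more of a literal '5' (captured); then one or more of a word character (captured).
`search` walks the string left to right and returns the first match it finds.
The match spans [1:7] → '5pz813'.
Captured: group 1 = '5', group 2 = 'pz813'.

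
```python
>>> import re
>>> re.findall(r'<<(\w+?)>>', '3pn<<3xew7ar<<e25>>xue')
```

['e25']

Scanning left to right: at [12:19] match '<<e25>>', group 1 = 'e25'.
`findall` collects group 1 from the one match (1 total).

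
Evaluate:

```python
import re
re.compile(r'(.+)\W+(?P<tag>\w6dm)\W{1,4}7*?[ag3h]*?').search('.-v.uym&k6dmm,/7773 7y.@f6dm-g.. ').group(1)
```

This matches one or more of any character (captured); then one or more of a non-word character; then a word character, then the literal '6dm' (captured as 'tag'); then 1 to 4 of a non-word character, then zero or more of the literal '7' (lazy), then zero or more of one of [ag3h] (lazy).
A `+?`/`*?`/`{m,n}?` starts at its minimum and grows only as far as needed for what follows to match.
`search` walks the string left to right and returns the first match it finds.
The match spans [0:29] → '.-v.uym&k6dmm,/7773 7y.@f6dm-'.
Captured: group 1 = '.-v.uym&k6dmm,/7773 7y.', group 2 = 'f6dm'.

'.-v.uym&k6dmm,/7773 7y.'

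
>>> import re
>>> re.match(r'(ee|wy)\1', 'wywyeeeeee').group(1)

`\1` is not a pattern — it's the concrete string captured by group 1, re-applied verbatim.
With `match`, the pattern is implicitly anchored at the beginning.
The match spans [0:4] → 'wywy'.
Captured: group 1 = 'wy'.

'wy'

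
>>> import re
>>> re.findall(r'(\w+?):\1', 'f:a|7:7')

['7']

After group 1 captures some text, `\1` only succeeds where that same text appears again.
Scanning left to right: at [4:7] match '7:7', group 1 = '7'.
With a single group, `findall` returns only what that group captured — 1 item.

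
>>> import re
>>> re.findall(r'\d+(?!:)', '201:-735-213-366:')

Because the assertion is negative and zero-width, positions next to the forbidden text are skipped.
Since nothing is captured, `findall` lists the 4 matched substrings directly.

['20', '735', '213', '36']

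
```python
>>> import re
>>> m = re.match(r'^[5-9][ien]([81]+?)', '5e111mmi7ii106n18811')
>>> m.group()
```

This matches anchored at the start of the string; then a character in [5-9], then one of [ien]; then one or more of one of [81] (lazy) (captured).
The `?` after the quantifier makes it lazy — it takes as little as possible before letting the rest of the pattern try.
`re.match` only tries the pattern at the start of the string.
The match spans [0:3] → '5e1'.
Captured: group 1 = '1'.

'5e1'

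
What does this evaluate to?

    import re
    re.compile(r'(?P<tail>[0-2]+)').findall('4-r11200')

['11200']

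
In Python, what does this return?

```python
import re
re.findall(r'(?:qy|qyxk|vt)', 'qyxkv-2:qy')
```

['qy', 'qy']

Alternation isn't longest-match — the leftmost alternative that fits at this position is chosen.
Scanning left to right: at [0:2] → 'qy'; at [8:10] → 'qy'.
Since nothing is captured, `findall` lists the 2 matched substrings directly.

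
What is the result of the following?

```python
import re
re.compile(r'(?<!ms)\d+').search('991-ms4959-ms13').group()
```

`(?!…)`/`(?<!…)` only lets a position through if the neighbouring text does NOT match; no characters are consumed.
The match spans [0:3] → '991'.

'991'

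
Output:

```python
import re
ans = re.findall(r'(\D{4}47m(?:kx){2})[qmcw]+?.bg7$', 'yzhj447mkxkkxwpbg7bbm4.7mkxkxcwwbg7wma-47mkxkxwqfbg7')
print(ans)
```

With a single group, `findall` returns only what that group captured — 1 item.

['wma-47mkxkx']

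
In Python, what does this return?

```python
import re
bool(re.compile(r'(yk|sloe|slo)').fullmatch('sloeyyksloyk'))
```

False

`fullmatch` succeeds only if the pattern covers the string from start to end.
Here the string isn't matched end-to-end, so the call returns None, and `bool(None)` is False.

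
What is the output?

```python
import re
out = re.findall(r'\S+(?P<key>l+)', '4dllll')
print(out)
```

The pattern matches one or more of a non-whitespace character; then one or more of a literal 'l' (captured as 'key').
Matches: at [0:6] match '4dllll', group 1 = 'l'.
Because there's exactly one group, `findall` drops the full match and keeps group 1 from the one hit.

['l']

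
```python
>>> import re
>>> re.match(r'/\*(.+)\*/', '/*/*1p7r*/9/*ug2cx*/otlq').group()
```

'/*/*1p7r*/9/*ug2cx*/'

`match` is anchored at position 0; if the pattern doesn't fit there, it returns None.
The match spans [0:20] → '/*/*1p7r*/9/*ug2cx*/'.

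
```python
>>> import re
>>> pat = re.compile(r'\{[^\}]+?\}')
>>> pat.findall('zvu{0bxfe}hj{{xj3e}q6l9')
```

With no groups in the pattern, `findall` gives back each whole match — 2 here.

['{0bxfe}', '{{xj3e}']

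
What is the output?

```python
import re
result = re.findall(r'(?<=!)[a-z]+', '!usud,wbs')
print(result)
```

['usud']

The lookaround is zero-width — it requires the adjacent text to match without consuming it, so the asserted text isn't part of the match.
Scanning left to right: at [1:5] → 'usud'.
With no groups in the pattern, `findall` gives back each whole match — 1 here.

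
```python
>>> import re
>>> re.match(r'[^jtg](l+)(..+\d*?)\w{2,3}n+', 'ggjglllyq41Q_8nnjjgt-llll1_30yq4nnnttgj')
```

`match` is anchored at position 0; if the pattern doesn't fit there, it returns None.
Here position 0 doesn't satisfy it, so the call returns None.

None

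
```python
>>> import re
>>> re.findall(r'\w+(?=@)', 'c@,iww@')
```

Lookahead/lookbehind check context without consuming it, so the matched span excludes the asserted characters.
No capturing groups, so `findall` returns the 2 full match strings.

['c', 'iww']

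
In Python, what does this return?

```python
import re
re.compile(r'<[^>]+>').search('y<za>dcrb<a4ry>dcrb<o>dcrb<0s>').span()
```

Unlike `match`, `search` isn't anchored — it looks for the pattern anywhere in the string.
The match spans [1:5] → '<za>'.

(1, 5)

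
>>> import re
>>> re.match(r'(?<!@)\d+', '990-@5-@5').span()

(0, 3)

`(?!…)`/`(?<!…)` only lets a position through if the neighbouring text does NOT match; no characters are consumed.
`match` is anchored at position 0; if the pattern doesn't fit there, it returns None.
The match spans [0:3] → '990'.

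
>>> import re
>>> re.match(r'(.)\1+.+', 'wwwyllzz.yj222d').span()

`\1` is not a pattern — it's the concrete string captured by group 1, re-applied verbatim.
`re.match` only tries the pattern at the start of the string.
The match spans [0:15] → 'wwwyllzz.yj222d'.
Captured: group 1 = 'w'.

(0, 15)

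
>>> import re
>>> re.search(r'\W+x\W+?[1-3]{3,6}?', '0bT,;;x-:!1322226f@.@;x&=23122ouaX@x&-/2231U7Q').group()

',;;x-:!132'

The `?` after the quantifier makes it lazy — it takes as little as possible before letting the rest of the pattern try.
The match spans [3:13] → ',;;x-:!132'.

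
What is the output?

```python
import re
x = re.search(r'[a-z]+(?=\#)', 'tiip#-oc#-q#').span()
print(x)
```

(0, 4)

Lookahead/lookbehind check context without consuming it, so the matched span excludes the asserted characters.
Unlike `match`, `search` isn't anchored — it looks for the pattern anywhere in the string.
The match spans [0:4] → 'tiip'.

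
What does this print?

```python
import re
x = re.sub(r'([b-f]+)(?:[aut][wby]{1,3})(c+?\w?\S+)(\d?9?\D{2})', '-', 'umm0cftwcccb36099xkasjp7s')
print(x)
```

umm0-7s

The pattern matches one or more of a character in [b-f] (captured); then one of [aut], then 1 to 3 of one of [wby] (non-capturing group); then one or more of the literal 'c' (lazy), then optionally a word character, then one or more of a non-whitespace character (captured); then optionally a digit, then optionally the literal '9', then exactly 2 of a non-digit (captured).
Every occurrence is swapped for '-'.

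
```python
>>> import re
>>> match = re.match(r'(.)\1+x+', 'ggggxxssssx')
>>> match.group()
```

`match` is anchored at position 0; if the pattern doesn't fit there, it returns None.
The match spans [0:6] → 'ggggxx'.

'ggggxx'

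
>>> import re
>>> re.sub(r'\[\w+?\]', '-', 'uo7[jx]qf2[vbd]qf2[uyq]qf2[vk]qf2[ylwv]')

'uo7-qf2-qf2-qf2-qf2-'

Matches: at [3:7] → '[jx]'; at [10:15] → '[vbd]'; at [18:23] → '[uyq]'; at [26:30] → '[vk]'; at [33:39] → '[ylwv]'.
Each match is replaced by '-'.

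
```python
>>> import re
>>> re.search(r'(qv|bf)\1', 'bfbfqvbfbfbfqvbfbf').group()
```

After group 1 captures some text, `\1` only succeeds where that same text appears again.
`search` walks the string left to right and returns the first match it finds.
The match spans [0:4] → 'bfbf'.
Captured: group 1 = 'bf'.

'bfbf'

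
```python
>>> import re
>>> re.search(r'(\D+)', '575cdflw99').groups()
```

('cdflw',)

This matches one or more of a non-digit (captured).
`search` walks the string left to right and returns the first match it finds.
The match spans [3:8] → 'cdflw'.
Captured: group 1 = 'cdflw'.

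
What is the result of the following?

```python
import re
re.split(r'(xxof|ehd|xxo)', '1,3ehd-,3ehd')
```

Matches to split on: at [3:6] → 'ehd'; at [9:12] → 'ehd'.
`re.split` interleaves the captured-group text with the surrounding fragments.

['1,3', 'ehd', '-,3', 'ehd', '']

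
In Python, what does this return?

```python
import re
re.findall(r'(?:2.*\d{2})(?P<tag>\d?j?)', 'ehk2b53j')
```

The pattern matches the literal '2', then zero or more of any character, then exactly 2 of a digit (non-capturing group); then optionally a digit, then optionally a literal 'j' (captured as 'tag').
Because there's exactly one group, `findall` drops the full match and keeps group 1 from the one hit.

['j']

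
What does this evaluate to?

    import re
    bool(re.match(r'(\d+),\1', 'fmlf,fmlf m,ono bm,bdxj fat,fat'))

False

`\1` is not a pattern — it's the concrete string captured by group 1, re-applied verbatim.
`re.match` only tries the pattern at the start of the string.
Here the pattern fails at index 0, so the call returns None, and `bool(None)` is False.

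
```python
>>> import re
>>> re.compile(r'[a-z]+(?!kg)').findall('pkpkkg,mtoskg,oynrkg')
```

['pkpkkg', 'mtoskg', 'oynrkg']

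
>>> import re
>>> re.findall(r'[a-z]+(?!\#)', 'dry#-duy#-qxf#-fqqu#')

['dr', 'du', 'qx', 'fqq']

The negative lookaround is zero-width — it rules out positions where the adjacent text would match, without consuming anything.
With no groups in the pattern, `findall` gives back each whole match — 4 here.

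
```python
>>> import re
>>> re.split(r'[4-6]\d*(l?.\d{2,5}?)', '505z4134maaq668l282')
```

['', 'z41', '34maaq', 'l282', '']

Pattern: a character in [4-6], then zero or more of a digit; then optionally the literal 'l', then any character, then 2 to 5 of a digit (lazy) (captured).
A non-greedy quantifier consumes as few characters as it can — just enough that the remainder of the pattern still matches from where it stops; whatever follows it matches normally.
Matches to split on: at [0:6] → '505z41'; at [12:19] → '668l282'.
`re.split` interleaves the captured-group text with the surrounding fragments.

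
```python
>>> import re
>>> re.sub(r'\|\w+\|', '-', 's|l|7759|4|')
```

's-7759-'

Matches: at [1:4] → '|l|'; at [8:11] → '|4|'.
`sub` substitutes '-' at each match site.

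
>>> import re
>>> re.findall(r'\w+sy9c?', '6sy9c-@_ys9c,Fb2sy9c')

The pattern matches one or more of a word character; then the literal 'sy9', then optionally a literal 'c'.
Scanning left to right: at [0:5] → '6sy9c'; at [13:20] → 'Fb2sy9c'.
Since nothing is captured, `findall` lists the 2 matched substrings directly.

['6sy9c', 'Fb2sy9c']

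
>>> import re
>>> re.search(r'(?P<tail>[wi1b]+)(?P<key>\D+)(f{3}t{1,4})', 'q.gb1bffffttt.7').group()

This matches one or more of one of [wi1b] (captured as 'tail'); then one or more of a non-digit (captured as 'key'); then exactly 3 of a literal 'f', then 1 to 4 of a literal 't' (captured).
`re.search` scans for the first position where the pattern succeeds.
The match spans [3:13] → 'b1bffffttt'.
Captured: group 1 = 'b1b', group 2 = 'f', group 3 = 'fffttt'.

'b1bffffttt'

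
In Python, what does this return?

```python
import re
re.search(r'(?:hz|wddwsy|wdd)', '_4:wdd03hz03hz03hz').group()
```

'wdd'

Unlike `match`, `search` isn't anchored — it looks for the pattern anywhere in the string.
The match spans [3:6] → 'wdd'.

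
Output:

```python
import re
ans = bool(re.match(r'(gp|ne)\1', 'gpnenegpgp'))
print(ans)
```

The backreference `\1` re-matches whatever the first group consumed, character for character.
`re.match` won't scan ahead — the pattern has to work from the very first character.
Here position 0 doesn't satisfy it, so the call returns None, and `bool(None)` is False.

False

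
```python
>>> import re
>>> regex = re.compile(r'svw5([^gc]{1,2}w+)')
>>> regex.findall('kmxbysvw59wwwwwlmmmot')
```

['9wwwww']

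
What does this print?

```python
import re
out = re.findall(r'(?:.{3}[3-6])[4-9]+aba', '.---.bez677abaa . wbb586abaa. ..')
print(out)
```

The pattern matches exactly 3 of any character, then a character in [3-6] (non-capturing group); then one or more of a character in [4-9], then the literal 'aba'.
Matches: at [5:14] → 'bez677aba'; at [18:27] → 'wbb586aba'.
`findall` yields the raw match text (2 of them) because the pattern has no groups.

['bez677aba', 'wbb586aba']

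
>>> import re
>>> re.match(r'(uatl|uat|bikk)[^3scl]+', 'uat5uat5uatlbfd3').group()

'uat5uat5uat'

With `match`, the pattern is implicitly anchored at the beginning.
The match spans [0:11] → 'uat5uat5uat'.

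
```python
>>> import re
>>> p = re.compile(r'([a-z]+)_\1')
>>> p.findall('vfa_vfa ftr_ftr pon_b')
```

After group 1 captures some text, `\1` only succeeds where that same text appears again.
Scanning left to right: at [0:7] match 'vfa_vfa', group 1 = 'vfa'; at [8:15] match 'ftr_ftr', group 1 = 'ftr'.
One capturing group, so `findall` returns just the captured substring from each match — 2 in all.

['vfa', 'ftr']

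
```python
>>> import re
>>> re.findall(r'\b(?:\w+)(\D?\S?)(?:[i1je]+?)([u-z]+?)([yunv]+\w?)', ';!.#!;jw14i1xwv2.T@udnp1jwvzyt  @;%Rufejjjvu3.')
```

This matches a word boundary (`\b`, zero-width); then one or more of a word character (non-capturing group); then optionally a non-digit, then optionally a non-whitespace character (captured); then one or more of one of [i1je] (lazy) (non-capturing group); then one or more of a character in [u-z] (lazy) (captured); then one or more of one of [yunv], then optionally a word character (captured).
Walking the string: at [6:16] match 'jw14i1xwv2', groups = ('', 'xw', 'v2'); at [19:28] match 'udnp1jwvz', groups = ('', 'w', 'vz'); at [35:45] match 'Rufejjjvu3', groups = ('', 'v', 'u3').
Multiple groups make `findall` return tuples — one 3-tuple for each match.

[('', 'xw', 'v2'), ('', 'w', 'vz'), ('', 'v', 'u3')]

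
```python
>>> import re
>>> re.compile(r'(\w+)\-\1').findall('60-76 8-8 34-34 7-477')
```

`\1` has to match the exact text group 1 already captured.
Matches: at [6:9] match '8-8', group 1 = '8'; at [10:15] match '34-34', group 1 = '34'.
`findall` collects group 1 from each match (2 total).

['8', '34']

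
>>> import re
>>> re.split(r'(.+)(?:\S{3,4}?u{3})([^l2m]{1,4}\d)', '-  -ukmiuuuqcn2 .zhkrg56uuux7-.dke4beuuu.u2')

The pattern matches one or more of any character (captured); then 3 to 4 of a non-whitespace character (lazy), then exactly 3 of the literal 'u' (non-capturing group); then 1 to 4 of any character except [l2m], then a digit (captured).
Matches to split on: at [0:43] → '-  -ukmiuuuqcn2 .zhkrg56uuux7-.dke4beuuu.u2'.
Because the pattern has a capturing group, `split` also inserts each captured text between the pieces.

['', '-  -ukmiuuuqcn2 .zhkrg56uuux7-.dke', '.u2', '']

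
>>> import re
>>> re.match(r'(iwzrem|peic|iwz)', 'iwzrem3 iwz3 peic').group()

The regex engine tests alternatives in the order written; an earlier branch that matches wins even if a later one would match more.
`match` is anchored at position 0; if the pattern doesn't fit there, it returns None.
The match spans [0:6] → 'iwzrem'.
Captured: group 1 = 'iwzrem'.

'iwzrem'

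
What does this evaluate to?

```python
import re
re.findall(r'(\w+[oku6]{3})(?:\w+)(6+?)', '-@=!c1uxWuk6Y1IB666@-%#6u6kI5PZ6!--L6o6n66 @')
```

With 2 capturing groups, `findall` returns a 2-tuple per match.

[('c1uxWuk6', '6'), ('6u6k', '6'), ('L6o6', '6')]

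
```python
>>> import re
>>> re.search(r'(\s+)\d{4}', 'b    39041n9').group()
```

The pattern matches one or more of whitespace (captured); then exactly 4 of a digit.
`re.search` tries every starting position until one works.
The match spans [1:9] → '    3904'.
Captured: group 1 = '    '.

'    3904'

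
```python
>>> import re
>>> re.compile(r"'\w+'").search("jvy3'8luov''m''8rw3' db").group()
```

"'8luov'"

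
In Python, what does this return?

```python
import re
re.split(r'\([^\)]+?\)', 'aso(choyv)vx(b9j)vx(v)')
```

Splitting on the pattern gives 4 pieces.

['aso', 'vx', 'vx', '']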